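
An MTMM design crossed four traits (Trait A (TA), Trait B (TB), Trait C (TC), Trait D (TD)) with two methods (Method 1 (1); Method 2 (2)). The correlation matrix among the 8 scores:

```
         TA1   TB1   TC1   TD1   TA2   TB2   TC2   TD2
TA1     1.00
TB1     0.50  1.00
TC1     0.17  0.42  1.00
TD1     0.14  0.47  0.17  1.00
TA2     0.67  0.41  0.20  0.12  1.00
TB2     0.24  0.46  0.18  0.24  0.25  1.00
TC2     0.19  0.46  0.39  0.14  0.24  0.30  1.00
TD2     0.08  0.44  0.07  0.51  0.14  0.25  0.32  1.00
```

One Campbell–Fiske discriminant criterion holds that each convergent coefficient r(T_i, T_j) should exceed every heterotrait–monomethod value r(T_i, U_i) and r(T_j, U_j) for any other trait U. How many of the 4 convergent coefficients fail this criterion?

2

Checking each validity diagonal entry against its comparison values:
TA (methods 1·2): 0.67 vs {0.50, 0.25, 0.17, 0.24, 0.14, 0.14} → pass.
TB (methods 1·2): 0.46 vs {0.50, 0.25, 0.42, 0.30, 0.47, 0.25} → fail.
TC (methods 1·2): 0.39 vs {0.17, 0.24, 0.42, 0.30, 0.17, 0.32} → fail.
TD (methods 1·2): 0.51 vs {0.14, 0.14, 0.47, 0.25, 0.17, 0.32} → pass.
2 of 4 fail.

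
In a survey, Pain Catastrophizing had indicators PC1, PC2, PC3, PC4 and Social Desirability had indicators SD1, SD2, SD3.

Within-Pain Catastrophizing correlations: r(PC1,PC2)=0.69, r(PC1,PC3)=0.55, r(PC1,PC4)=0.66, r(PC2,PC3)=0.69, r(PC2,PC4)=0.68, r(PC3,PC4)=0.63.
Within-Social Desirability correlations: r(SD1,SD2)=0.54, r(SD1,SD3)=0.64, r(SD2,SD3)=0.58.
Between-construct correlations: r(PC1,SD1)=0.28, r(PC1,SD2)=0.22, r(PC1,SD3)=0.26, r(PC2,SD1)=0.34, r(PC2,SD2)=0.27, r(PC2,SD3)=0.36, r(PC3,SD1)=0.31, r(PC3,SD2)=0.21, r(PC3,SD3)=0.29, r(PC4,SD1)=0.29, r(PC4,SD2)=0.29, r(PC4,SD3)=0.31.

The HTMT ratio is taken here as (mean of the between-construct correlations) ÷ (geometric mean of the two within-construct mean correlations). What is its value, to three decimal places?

Mean heterotrait r = 3.43/12 = 0.2858.
Mean within-PC = 3.90/6 = 0.6500; mean within-SD = 1.76/3 = 0.5867.
Geometric mean = √(0.6500 × 0.5867) = 0.6175.
HTMT = 0.2858 / 0.6175 = 0.463.

0.463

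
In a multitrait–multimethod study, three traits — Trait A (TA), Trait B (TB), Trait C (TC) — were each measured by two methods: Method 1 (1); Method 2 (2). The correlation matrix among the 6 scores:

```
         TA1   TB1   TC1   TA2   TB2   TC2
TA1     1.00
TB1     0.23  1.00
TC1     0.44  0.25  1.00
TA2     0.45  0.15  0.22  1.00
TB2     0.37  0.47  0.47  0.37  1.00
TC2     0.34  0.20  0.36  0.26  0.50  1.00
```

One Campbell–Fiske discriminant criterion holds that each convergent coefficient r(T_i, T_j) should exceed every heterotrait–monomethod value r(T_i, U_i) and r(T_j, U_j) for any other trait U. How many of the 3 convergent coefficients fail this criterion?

Convergent coefficients and their comparison sets:
TA (methods 1·2): 0.45 vs {0.23, 0.37, 0.44, 0.26} → pass.
TB (methods 1·2): 0.47 vs {0.23, 0.37, 0.25, 0.50} → fail.
TC (methods 1·2): 0.36 vs {0.44, 0.26, 0.25, 0.50} → fail.
2 of 3 fail.

2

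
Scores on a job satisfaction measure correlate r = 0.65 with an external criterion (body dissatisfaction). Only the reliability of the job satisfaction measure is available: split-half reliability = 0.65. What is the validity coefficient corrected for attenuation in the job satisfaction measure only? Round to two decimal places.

Single correction: r_c = r_obs / √r_xx = 0.65 / √0.65 = 0.65 / 0.8062 ≈ 0.81.

0.81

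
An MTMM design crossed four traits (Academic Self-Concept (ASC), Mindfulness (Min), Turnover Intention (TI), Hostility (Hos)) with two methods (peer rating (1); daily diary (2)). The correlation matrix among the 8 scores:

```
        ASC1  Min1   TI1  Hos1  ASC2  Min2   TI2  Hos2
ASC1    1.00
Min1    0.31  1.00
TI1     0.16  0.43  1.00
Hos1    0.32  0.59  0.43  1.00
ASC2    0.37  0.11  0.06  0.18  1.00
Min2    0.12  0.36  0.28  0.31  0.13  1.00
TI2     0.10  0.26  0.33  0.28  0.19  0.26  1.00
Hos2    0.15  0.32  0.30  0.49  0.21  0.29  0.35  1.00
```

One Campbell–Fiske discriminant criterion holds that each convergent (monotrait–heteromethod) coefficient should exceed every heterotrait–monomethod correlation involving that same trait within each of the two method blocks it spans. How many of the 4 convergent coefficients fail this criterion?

3

Each convergent coefficient versus the relevant comparison correlations:
ASC (methods 1·2): 0.37 vs {0.31, 0.13, 0.16, 0.19, 0.32, 0.21} → pass.
Min (methods 1·2): 0.36 vs {0.31, 0.13, 0.43, 0.26, 0.59, 0.29} → fail.
TI (methods 1·2): 0.33 vs {0.16, 0.19, 0.43, 0.26, 0.43, 0.35} → fail.
Hos (methods 1·2): 0.49 vs {0.32, 0.21, 0.59, 0.29, 0.43, 0.35} → fail.
3 of 4 fail.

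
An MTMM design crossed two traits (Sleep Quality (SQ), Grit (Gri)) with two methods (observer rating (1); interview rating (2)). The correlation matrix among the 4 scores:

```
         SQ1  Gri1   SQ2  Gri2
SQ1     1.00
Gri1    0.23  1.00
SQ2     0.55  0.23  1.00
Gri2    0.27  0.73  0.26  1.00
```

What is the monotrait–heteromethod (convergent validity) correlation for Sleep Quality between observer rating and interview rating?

Same trait (SQ), different methods: r(SQ1, SQ2) = 0.55.

0.55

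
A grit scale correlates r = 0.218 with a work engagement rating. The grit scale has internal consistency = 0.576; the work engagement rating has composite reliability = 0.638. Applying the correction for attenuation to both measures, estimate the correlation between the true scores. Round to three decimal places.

r_true = r_obs / √(r_xx · r_yy) = 0.218 / √(0.576 × 0.638) = 0.218 / √0.367488 = 0.218 / 0.6062 ≈ 0.360.

0.360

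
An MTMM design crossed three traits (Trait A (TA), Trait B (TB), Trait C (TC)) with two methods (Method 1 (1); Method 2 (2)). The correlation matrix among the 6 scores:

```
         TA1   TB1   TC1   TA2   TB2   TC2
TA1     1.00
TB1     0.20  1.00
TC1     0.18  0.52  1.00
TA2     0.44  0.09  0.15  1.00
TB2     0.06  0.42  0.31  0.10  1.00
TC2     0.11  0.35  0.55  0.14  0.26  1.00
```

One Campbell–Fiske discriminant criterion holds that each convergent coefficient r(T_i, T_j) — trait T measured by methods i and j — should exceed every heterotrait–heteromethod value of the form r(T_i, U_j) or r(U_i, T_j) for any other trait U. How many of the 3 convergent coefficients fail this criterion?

Checking each validity diagonal entry against its comparison values:
TA (methods 1·2): 0.44 vs {0.06, 0.09, 0.11, 0.15} → pass.
TB (methods 1·2): 0.42 vs {0.09, 0.06, 0.35, 0.31} → pass.
TC (methods 1·2): 0.55 vs {0.15, 0.11, 0.31, 0.35} → pass.
0 of 3 fail.

0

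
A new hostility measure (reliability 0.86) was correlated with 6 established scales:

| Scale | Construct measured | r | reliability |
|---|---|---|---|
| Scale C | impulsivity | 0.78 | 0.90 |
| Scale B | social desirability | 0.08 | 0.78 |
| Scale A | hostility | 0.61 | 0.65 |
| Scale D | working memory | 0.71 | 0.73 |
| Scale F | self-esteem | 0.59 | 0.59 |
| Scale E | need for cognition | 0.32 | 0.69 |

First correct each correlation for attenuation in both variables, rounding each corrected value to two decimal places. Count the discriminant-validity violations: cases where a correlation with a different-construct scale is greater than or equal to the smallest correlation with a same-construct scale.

Disattenuated r (r / √(r_scale · r_new)):
  Scale C (disc): 0.78 / √(0.90·0.86) = 0.89
  Scale B (disc): 0.08 / √(0.78·0.86) = 0.10
  Scale A (conv): 0.61 / √(0.65·0.86) = 0.82
  Scale D (disc): 0.71 / √(0.73·0.86) = 0.90
  Scale F (disc): 0.59 / √(0.59·0.86) = 0.83
  Scale E (disc): 0.32 / √(0.69·0.86) = 0.42
Smallest convergent = 0.82. Discriminant values: 0.89, 0.10, 0.90, 0.83, 0.42; count ≥ 0.82 → 3.

3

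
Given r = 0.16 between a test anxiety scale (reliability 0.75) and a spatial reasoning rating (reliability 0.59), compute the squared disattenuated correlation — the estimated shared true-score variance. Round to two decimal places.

Disattenuated r = 0.16 / √(0.75 × 0.59) = 0.16 / 0.6652 = 0.2405.
Shared true-score variance = 0.2405² = 0.0578 ≈ 0.06.

0.06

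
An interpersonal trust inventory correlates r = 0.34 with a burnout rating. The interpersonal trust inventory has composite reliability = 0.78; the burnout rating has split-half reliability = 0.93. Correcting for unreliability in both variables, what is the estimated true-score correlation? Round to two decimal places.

0.40

r_true = r_obs / √(r_xx · r_yy) = 0.34 / √(0.78 × 0.93) = 0.34 / √0.7254 = 0.34 / 0.8517 ≈ 0.40.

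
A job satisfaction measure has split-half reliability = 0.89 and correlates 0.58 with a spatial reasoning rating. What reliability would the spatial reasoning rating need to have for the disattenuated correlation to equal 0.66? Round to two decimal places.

0.87

r_true = r_obs / √(r_xx · r_yy) ⇒ 0.66 = 0.58 / √(0.89 · r_yy).
√(0.89 · r_yy) = 0.58 / 0.66 = 0.8788; 0.89 · r_yy = 0.7723; r_yy = 0.7723 / 0.89 ≈ 0.87.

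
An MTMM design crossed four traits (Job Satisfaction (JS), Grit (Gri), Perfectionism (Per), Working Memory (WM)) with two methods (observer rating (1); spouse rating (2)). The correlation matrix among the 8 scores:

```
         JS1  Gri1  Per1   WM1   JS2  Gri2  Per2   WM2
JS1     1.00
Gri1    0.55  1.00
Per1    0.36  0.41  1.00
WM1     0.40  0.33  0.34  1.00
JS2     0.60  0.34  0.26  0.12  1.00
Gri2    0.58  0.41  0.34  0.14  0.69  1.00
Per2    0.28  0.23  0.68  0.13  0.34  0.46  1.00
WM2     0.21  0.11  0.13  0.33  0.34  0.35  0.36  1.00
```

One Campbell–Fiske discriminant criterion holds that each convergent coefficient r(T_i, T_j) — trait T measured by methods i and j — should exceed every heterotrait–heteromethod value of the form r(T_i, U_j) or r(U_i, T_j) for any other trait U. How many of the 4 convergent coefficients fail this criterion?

1

Each convergent coefficient versus the relevant comparison correlations:
JS (methods 1·2): 0.60 vs {0.58, 0.34, 0.28, 0.26, 0.21, 0.12} → pass.
Gri (methods 1·2): 0.41 vs {0.34, 0.58, 0.23, 0.34, 0.11, 0.14} → fail.
Per (methods 1·2): 0.68 vs {0.26, 0.28, 0.34, 0.23, 0.13, 0.13} → pass.
WM (methods 1·2): 0.33 vs {0.12, 0.21, 0.14, 0.11, 0.13, 0.13} → pass.
1 of 4 fail.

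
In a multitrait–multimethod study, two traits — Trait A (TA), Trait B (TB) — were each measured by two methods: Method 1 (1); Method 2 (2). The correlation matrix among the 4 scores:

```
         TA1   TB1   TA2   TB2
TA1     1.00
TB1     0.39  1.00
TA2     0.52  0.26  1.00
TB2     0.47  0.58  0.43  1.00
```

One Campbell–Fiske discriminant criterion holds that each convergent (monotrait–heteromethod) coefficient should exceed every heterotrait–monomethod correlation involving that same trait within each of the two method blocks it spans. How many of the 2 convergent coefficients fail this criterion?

Convergent coefficients and their comparison sets:
TA (methods 1·2): 0.52 vs {0.39, 0.43} → pass.
TB (methods 1·2): 0.58 vs {0.39, 0.43} → pass.
0 of 2 fail.

0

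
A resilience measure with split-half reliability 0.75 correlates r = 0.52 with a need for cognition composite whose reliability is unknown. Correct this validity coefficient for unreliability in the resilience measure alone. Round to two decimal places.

Single correction: r_c = r_obs / √r_xx = 0.52 / √0.75 = 0.52 / 0.8660 ≈ 0.60.

0.60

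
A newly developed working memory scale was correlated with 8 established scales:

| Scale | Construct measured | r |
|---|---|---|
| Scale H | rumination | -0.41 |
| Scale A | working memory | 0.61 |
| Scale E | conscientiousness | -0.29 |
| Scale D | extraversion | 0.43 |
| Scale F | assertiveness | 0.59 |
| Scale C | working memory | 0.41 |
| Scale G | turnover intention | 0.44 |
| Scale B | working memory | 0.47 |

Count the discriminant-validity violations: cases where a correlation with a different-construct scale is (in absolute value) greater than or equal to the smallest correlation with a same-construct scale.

Convergent (same construct = working memory): Scale A, Scale C, Scale B.
Smallest convergent = 0.41. Discriminant |r|: 0.41, 0.29, 0.43, 0.59, 0.44; count ≥ 0.41 → 4.

4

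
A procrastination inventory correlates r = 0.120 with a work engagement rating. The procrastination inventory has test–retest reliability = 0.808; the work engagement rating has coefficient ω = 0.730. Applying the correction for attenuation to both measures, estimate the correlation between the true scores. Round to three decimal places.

0.156

r_true = r_obs / √(r_xx · r_yy) = 0.120 / √(0.808 × 0.730) = 0.120 / √0.589840 = 0.120 / 0.7680 ≈ 0.156.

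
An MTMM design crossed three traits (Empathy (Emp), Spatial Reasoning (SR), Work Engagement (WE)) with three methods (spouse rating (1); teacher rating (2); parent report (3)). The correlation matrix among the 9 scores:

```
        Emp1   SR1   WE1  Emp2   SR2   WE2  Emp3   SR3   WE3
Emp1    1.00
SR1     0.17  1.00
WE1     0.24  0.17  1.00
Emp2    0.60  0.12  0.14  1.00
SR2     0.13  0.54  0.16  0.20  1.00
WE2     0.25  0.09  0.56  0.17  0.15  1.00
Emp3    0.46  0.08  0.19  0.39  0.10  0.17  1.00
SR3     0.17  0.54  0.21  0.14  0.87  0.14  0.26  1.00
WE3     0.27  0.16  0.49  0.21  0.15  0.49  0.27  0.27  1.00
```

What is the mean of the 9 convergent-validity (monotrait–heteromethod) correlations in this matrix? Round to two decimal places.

Convergent values: 0.60, 0.46, 0.39, 0.54, 0.54, 0.87, 0.56, 0.49, 0.49; mean = 4.94/9 = 0.55.

0.55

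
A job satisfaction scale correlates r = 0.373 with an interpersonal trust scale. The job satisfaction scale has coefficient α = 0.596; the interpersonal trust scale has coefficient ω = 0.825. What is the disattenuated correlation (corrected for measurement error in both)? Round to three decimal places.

0.532

r_true = r_obs / √(r_xx · r_yy) = 0.373 / √(0.596 × 0.825) = 0.373 / √0.491700 = 0.373 / 0.7012 ≈ 0.532.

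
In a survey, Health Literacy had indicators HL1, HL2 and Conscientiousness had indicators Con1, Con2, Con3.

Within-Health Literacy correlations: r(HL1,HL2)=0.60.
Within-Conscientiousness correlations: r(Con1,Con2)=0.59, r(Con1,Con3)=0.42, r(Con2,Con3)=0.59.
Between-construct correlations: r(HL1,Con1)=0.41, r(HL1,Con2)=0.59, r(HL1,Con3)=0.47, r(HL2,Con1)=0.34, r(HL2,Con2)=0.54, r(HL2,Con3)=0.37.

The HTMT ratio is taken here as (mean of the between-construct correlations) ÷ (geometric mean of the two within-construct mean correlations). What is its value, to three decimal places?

Mean heterotrait r = 2.72/6 = 0.4533.
Mean within-HL = 0.60/1 = 0.6000; mean within-Con = 1.60/3 = 0.5333.
Geometric mean = √(0.6000 × 0.5333) = 0.5657.
HTMT = 0.4533 / 0.5657 = 0.801.

0.801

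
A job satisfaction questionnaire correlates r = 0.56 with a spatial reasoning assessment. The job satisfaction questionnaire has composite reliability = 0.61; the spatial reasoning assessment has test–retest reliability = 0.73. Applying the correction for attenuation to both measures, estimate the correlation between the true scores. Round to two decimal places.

0.84

r_true = r_obs / √(r_xx · r_yy) = 0.56 / √(0.61 × 0.73) = 0.56 / √0.4453 = 0.56 / 0.6673 ≈ 0.84.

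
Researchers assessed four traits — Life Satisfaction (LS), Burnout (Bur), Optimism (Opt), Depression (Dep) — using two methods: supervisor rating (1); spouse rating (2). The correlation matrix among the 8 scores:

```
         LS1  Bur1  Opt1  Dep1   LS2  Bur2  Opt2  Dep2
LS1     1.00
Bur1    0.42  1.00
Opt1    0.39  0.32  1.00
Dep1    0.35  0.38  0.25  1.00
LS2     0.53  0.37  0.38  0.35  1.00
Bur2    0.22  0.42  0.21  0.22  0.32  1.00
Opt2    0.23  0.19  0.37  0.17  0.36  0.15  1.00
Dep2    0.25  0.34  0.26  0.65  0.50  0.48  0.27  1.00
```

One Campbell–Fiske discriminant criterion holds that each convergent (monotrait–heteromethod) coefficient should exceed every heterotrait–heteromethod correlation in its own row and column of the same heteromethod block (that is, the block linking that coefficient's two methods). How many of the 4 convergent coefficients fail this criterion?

Each convergent coefficient versus the relevant comparison correlations:
LS (methods 1·2): 0.53 vs {0.22, 0.37, 0.23, 0.38, 0.25, 0.35} → pass.
Bur (methods 1·2): 0.42 vs {0.37, 0.22, 0.19, 0.21, 0.34, 0.22} → pass.
Opt (methods 1·2): 0.37 vs {0.38, 0.23, 0.21, 0.19, 0.26, 0.17} → fail.
Dep (methods 1·2): 0.65 vs {0.35, 0.25, 0.22, 0.34, 0.17, 0.26} → pass.
1 of 4 fail.

1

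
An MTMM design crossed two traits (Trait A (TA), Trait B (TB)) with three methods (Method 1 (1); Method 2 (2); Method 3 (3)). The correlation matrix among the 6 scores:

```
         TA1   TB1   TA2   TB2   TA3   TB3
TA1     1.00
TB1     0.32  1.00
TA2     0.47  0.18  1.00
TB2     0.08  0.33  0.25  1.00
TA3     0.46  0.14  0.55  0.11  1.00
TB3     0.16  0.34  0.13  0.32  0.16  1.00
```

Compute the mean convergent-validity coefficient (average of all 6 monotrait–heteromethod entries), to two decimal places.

Convergent values: 0.47, 0.46, 0.55, 0.33, 0.34, 0.32; mean = 2.47/6 = 0.41.

0.41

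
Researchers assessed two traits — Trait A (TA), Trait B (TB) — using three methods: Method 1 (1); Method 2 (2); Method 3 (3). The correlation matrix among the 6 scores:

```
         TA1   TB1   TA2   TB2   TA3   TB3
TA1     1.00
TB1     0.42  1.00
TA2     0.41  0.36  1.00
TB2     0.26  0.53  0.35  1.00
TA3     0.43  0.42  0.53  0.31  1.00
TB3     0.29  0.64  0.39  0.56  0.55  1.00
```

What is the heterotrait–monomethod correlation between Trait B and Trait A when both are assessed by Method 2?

0.35

Different traits, same method: r(TB2, TA2) = 0.35.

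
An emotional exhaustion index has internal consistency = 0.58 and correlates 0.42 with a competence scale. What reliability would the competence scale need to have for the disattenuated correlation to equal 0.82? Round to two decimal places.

r_true = r_obs / √(r_xx · r_yy) ⇒ 0.82 = 0.42 / √(0.58 · r_yy).
√(0.58 · r_yy) = 0.42 / 0.82 = 0.5122; 0.58 · r_yy = 0.2623; r_yy = 0.2623 / 0.58 ≈ 0.45.

0.45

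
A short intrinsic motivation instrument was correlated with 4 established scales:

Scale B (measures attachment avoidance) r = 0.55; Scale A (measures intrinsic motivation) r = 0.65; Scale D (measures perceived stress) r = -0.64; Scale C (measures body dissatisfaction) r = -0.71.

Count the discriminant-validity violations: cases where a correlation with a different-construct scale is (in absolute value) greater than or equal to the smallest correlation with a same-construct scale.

Convergent (same construct = intrinsic motivation): Scale A.
Smallest convergent = 0.65. Discriminant |r|: 0.55, 0.64, 0.71; count ≥ 0.65 → 1.

1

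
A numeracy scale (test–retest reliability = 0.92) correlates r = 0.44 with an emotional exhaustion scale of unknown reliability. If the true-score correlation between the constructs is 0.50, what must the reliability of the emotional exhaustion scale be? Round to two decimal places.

0.84

r_true = r_obs / √(r_xx · r_yy) ⇒ 0.50 = 0.44 / √(0.92 · r_yy).
√(0.92 · r_yy) = 0.44 / 0.50 = 0.8800; 0.92 · r_yy = 0.7744; r_yy = 0.7744 / 0.92 ≈ 0.84.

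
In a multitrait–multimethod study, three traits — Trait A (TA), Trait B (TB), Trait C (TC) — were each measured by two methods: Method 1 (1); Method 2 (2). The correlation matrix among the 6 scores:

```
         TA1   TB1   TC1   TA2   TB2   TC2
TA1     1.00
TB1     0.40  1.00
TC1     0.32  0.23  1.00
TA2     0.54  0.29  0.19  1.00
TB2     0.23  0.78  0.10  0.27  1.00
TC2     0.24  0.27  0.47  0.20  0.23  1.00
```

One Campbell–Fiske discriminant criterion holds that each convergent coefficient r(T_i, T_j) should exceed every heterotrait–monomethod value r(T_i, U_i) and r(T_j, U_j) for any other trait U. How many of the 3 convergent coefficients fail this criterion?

Each convergent coefficient versus the relevant comparison correlations:
TA (methods 1·2): 0.54 vs {0.40, 0.27, 0.32, 0.20} → pass.
TB (methods 1·2): 0.78 vs {0.40, 0.27, 0.23, 0.23} → pass.
TC (methods 1·2): 0.47 vs {0.32, 0.20, 0.23, 0.23} → pass.
0 of 3 fail.

0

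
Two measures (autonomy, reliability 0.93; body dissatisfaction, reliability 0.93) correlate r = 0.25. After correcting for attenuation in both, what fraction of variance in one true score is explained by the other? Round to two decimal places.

0.07

Disattenuated r = 0.25 / √(0.93 × 0.93) = 0.25 / 0.9300 = 0.2688.
Shared true-score variance = 0.2688² = 0.0723 ≈ 0.07.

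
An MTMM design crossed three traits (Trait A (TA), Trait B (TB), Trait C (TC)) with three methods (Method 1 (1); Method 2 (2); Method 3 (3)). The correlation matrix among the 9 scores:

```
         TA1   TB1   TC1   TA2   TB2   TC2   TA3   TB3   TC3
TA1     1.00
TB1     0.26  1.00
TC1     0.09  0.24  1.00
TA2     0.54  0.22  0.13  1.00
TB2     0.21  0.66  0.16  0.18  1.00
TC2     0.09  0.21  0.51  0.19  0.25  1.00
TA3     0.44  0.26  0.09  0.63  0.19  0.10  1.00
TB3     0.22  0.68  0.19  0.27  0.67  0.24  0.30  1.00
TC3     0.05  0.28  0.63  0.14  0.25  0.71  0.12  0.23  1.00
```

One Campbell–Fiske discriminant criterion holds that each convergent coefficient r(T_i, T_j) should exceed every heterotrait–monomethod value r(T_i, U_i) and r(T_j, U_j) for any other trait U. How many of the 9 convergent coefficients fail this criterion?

0

Convergent coefficients and their comparison sets:
TA (methods 1·2): 0.54 vs {0.26, 0.18, 0.09, 0.19} → pass.
TA (methods 1·3): 0.44 vs {0.26, 0.30, 0.09, 0.12} → pass.
TA (methods 2·3): 0.63 vs {0.18, 0.30, 0.19, 0.12} → pass.
TB (methods 1·2): 0.66 vs {0.26, 0.18, 0.24, 0.25} → pass.
TB (methods 1·3): 0.68 vs {0.26, 0.30, 0.24, 0.23} → pass.
TB (methods 2·3): 0.67 vs {0.18, 0.30, 0.25, 0.23} → pass.
TC (methods 1·2): 0.51 vs {0.09, 0.19, 0.24, 0.25} → pass.
TC (methods 1·3): 0.63 vs {0.09, 0.12, 0.24, 0.23} → pass.
TC (methods 2·3): 0.71 vs {0.19, 0.12, 0.25, 0.23} → pass.
0 of 9 fail.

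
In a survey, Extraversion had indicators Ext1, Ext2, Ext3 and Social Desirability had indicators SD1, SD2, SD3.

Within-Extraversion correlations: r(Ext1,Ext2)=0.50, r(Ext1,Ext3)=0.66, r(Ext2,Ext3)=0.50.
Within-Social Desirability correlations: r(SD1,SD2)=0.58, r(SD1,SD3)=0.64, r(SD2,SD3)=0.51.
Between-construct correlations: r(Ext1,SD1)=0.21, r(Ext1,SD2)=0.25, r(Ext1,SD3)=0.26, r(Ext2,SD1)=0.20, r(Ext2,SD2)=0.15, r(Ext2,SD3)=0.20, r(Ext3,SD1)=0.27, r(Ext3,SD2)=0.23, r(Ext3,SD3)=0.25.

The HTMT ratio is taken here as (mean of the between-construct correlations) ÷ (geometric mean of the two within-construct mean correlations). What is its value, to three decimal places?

0.397

Mean heterotrait r = 2.02/9 = 0.2244.
Mean within-Ext = 1.66/3 = 0.5533; mean within-SD = 1.73/3 = 0.5767.
Geometric mean = √(0.5533 × 0.5767) = 0.5649.
HTMT = 0.2244 / 0.5649 = 0.397.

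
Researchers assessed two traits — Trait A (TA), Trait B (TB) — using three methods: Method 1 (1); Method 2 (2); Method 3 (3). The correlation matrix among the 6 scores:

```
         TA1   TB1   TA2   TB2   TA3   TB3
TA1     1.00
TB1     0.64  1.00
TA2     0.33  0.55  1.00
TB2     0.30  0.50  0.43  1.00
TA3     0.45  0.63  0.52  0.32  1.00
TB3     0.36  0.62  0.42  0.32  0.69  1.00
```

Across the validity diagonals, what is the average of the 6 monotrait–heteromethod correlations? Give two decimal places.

Convergent values: 0.33, 0.45, 0.52, 0.50, 0.62, 0.32; mean = 2.74/6 = 0.46.

0.46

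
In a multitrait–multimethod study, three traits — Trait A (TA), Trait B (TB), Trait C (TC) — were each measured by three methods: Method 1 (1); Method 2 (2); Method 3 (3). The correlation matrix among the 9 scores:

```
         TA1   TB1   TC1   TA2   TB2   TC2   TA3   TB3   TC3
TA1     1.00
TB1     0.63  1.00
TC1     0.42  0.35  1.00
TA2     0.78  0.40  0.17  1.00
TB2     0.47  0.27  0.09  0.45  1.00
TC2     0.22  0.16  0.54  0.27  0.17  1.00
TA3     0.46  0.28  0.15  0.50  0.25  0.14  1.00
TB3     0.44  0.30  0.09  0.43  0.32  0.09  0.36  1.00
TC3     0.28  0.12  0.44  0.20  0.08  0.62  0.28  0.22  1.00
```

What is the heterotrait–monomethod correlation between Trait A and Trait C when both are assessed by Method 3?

Different traits, same method: r(TA3, TC3) = 0.28.

0.28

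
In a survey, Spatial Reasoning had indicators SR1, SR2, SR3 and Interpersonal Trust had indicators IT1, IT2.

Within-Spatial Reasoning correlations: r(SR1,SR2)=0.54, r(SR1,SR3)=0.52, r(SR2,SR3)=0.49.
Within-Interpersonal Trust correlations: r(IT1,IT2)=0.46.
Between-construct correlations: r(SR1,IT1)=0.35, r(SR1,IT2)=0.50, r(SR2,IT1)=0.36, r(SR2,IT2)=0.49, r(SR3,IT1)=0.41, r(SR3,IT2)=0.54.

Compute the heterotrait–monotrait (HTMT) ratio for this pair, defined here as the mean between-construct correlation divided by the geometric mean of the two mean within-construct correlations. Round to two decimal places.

Mean heterotrait r = 2.65/6 = 0.4417.
Mean within-SR = 1.55/3 = 0.5167; mean within-IT = 0.46/1 = 0.4600.
Geometric mean = √(0.5167 × 0.4600) = 0.4875.
HTMT = 0.4417 / 0.4875 = 0.91.

0.91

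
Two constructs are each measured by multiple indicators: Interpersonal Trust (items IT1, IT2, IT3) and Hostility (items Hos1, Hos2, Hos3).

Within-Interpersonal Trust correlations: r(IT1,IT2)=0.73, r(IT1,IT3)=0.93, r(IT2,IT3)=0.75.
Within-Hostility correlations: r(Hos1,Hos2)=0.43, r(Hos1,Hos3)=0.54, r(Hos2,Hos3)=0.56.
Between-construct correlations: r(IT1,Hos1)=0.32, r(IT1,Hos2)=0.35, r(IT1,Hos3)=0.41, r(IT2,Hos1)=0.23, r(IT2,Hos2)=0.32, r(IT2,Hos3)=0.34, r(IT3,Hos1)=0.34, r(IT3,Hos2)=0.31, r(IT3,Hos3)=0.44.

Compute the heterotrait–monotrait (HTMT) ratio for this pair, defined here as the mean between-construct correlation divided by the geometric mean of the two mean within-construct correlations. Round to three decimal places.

Mean heterotrait r = 3.06/9 = 0.3400.
Mean within-IT = 2.41/3 = 0.8033; mean within-Hos = 1.53/3 = 0.5100.
Geometric mean = √(0.8033 × 0.5100) = 0.6401.
HTMT = 0.3400 / 0.6401 = 0.531.

0.531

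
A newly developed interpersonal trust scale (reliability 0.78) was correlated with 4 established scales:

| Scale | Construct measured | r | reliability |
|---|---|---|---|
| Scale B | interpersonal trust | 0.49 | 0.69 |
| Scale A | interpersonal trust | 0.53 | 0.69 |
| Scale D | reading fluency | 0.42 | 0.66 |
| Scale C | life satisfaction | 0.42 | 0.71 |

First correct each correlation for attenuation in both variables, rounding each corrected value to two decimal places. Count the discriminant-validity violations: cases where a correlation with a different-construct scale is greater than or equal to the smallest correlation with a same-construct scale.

Disattenuated r (r / √(r_scale · r_new)):
  Scale B (conv): 0.49 / √(0.69·0.78) = 0.67
  Scale A (conv): 0.53 / √(0.69·0.78) = 0.72
  Scale D (disc): 0.42 / √(0.66·0.78) = 0.59
  Scale C (disc): 0.42 / √(0.71·0.78) = 0.56
Smallest convergent = 0.67. Discriminant values: 0.59, 0.56; count ≥ 0.67 → 0.

0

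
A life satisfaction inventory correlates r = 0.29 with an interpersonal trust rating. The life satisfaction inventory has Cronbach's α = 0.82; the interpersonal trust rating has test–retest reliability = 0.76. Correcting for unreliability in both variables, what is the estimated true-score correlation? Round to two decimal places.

r_true = r_obs / √(r_xx · r_yy) = 0.29 / √(0.82 × 0.76) = 0.29 / √0.6232 = 0.29 / 0.7894 ≈ 0.37.

0.37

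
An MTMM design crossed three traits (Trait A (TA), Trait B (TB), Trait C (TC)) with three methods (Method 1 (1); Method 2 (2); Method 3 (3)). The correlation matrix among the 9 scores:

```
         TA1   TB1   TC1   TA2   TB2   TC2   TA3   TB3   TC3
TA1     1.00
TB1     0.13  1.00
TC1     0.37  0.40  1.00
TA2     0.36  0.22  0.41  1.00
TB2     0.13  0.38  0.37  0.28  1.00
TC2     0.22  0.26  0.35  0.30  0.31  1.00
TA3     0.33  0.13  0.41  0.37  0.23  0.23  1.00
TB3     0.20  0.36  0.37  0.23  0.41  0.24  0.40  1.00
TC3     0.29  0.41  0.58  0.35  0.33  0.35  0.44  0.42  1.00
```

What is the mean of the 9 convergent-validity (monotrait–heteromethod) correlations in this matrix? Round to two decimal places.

Convergent values: 0.36, 0.33, 0.37, 0.38, 0.36, 0.41, 0.35, 0.58, 0.35; mean = 3.49/9 = 0.39.

0.39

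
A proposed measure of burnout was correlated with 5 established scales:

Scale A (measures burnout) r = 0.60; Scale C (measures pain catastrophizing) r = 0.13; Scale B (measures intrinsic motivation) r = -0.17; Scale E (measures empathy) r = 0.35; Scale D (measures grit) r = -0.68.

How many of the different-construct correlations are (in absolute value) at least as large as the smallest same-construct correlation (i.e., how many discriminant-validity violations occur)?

1

Convergent (same construct = burnout): Scale A.
Smallest convergent = 0.60. Discriminant |r|: 0.13, 0.17, 0.35, 0.68; count ≥ 0.60 → 1.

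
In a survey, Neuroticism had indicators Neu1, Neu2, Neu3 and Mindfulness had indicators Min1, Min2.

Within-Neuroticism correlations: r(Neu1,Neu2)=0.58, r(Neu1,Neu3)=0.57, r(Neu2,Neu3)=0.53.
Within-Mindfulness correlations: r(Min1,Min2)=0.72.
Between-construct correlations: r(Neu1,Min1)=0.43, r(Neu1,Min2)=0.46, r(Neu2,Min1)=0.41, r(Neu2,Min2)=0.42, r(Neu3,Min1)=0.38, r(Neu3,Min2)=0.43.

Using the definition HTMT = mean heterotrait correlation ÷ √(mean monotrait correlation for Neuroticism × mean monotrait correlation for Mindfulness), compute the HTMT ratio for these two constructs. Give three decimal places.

0.664

Mean heterotrait r = 2.53/6 = 0.4217.
Mean within-Neu = 1.68/3 = 0.5600; mean within-Min = 0.72/1 = 0.7200.
Geometric mean = √(0.5600 × 0.7200) = 0.6350.
HTMT = 0.4217 / 0.6350 = 0.664.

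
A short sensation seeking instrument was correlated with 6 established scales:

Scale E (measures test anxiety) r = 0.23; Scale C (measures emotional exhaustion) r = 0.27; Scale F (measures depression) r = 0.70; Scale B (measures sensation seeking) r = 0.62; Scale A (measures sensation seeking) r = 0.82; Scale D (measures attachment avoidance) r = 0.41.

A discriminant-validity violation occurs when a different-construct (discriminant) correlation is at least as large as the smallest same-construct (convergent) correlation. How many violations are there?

Convergent (same construct = sensation seeking): Scale B, Scale A.
Smallest convergent = 0.62. Discriminant values: 0.23, 0.27, 0.70, 0.41; count ≥ 0.62 → 1.

1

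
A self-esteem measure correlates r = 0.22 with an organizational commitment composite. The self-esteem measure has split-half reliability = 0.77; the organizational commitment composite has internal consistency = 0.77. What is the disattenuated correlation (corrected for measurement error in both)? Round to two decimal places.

r_true = r_obs / √(r_xx · r_yy) = 0.22 / √(0.77 × 0.77) = 0.22 / √0.5929 = 0.22 / 0.7700 ≈ 0.29.

0.29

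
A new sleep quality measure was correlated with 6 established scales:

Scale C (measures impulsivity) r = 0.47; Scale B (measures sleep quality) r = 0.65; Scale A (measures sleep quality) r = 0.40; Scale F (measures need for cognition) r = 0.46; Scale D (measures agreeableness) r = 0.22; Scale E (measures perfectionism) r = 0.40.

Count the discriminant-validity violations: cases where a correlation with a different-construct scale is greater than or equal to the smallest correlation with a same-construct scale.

Convergent (same construct = sleep quality): Scale B, Scale A.
Smallest convergent = 0.40. Discriminant values: 0.47, 0.46, 0.22, 0.40; count ≥ 0.40 → 3.

3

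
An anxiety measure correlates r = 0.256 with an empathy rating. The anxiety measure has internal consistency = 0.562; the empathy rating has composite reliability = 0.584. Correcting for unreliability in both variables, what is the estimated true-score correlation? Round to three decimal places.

r_true = r_obs / √(r_xx · r_yy) = 0.256 / √(0.562 × 0.584) = 0.256 / √0.328208 = 0.256 / 0.5729 ≈ 0.447.

0.447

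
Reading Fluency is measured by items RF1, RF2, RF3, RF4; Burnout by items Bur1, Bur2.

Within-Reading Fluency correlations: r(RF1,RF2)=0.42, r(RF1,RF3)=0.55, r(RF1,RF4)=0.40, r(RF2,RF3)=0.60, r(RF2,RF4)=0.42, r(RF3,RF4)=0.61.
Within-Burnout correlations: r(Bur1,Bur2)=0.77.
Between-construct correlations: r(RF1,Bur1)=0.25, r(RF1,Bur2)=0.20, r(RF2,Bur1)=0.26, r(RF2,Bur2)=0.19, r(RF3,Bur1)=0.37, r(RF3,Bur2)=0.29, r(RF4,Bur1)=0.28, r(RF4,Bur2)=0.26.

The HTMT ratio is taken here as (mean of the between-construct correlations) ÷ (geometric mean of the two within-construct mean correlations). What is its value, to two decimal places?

Mean heterotrait r = 2.10/8 = 0.2625.
Mean within-RF = 3.00/6 = 0.5000; mean within-Bur = 0.77/1 = 0.7700.
Geometric mean = √(0.5000 × 0.7700) = 0.6205.
HTMT = 0.2625 / 0.6205 = 0.42.

0.42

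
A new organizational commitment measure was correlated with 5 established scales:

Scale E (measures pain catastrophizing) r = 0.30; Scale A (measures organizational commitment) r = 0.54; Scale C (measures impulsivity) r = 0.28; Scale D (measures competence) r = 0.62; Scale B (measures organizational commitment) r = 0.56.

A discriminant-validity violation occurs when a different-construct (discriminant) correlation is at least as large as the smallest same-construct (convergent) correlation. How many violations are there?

1

Convergent (same construct = organizational commitment): Scale A, Scale B.
Smallest convergent = 0.54. Discriminant values: 0.30, 0.28, 0.62; count ≥ 0.54 → 1.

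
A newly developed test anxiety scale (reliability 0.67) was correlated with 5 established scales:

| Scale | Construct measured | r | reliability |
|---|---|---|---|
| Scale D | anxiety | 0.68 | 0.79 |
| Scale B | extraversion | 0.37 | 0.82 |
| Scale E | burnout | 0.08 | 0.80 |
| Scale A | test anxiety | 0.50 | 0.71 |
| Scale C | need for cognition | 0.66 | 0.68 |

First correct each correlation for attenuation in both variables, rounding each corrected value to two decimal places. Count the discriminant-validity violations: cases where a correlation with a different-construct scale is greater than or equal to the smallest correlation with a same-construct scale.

Disattenuated r (r / √(r_scale · r_new)):
  Scale D (disc): 0.68 / √(0.79·0.67) = 0.93
  Scale B (disc): 0.37 / √(0.82·0.67) = 0.50
  Scale E (disc): 0.08 / √(0.80·0.67) = 0.11
  Scale A (conv): 0.50 / √(0.71·0.67) = 0.72
  Scale C (disc): 0.66 / √(0.68·0.67) = 0.98
Smallest convergent = 0.72. Discriminant values: 0.93, 0.50, 0.11, 0.98; count ≥ 0.72 → 2.

2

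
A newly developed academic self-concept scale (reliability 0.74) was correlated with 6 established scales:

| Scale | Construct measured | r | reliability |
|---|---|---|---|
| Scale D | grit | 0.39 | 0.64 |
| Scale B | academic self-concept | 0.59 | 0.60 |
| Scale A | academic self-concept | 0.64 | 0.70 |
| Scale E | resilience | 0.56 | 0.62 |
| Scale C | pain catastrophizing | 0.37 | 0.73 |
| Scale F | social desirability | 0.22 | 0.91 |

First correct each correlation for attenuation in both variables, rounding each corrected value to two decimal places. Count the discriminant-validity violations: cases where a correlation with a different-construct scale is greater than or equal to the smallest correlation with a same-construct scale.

0

Disattenuated r (r / √(r_scale · r_new)):
  Scale D (disc): 0.39 / √(0.64·0.74) = 0.57
  Scale B (conv): 0.59 / √(0.60·0.74) = 0.89
  Scale A (conv): 0.64 / √(0.70·0.74) = 0.89
  Scale E (disc): 0.56 / √(0.62·0.74) = 0.83
  Scale C (disc): 0.37 / √(0.73·0.74) = 0.50
  Scale F (disc): 0.22 / √(0.91·0.74) = 0.27
Smallest convergent = 0.89. Discriminant values: 0.57, 0.83, 0.50, 0.27; count ≥ 0.89 → 0.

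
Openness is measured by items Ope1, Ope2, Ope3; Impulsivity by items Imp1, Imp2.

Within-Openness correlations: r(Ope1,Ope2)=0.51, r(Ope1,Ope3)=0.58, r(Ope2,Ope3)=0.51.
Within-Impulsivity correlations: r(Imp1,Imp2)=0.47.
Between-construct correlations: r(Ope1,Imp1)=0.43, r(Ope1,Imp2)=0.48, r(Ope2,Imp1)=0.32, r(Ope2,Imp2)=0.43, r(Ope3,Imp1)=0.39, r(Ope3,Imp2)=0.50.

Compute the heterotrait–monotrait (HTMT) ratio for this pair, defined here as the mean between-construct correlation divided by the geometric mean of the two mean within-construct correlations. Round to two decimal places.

Mean between = 2.55/6 = 0.4250.
Mean within-Ope = 1.60/3 = 0.5333; mean within-Imp = 0.47/1 = 0.4700.
Geometric mean = √(0.5333 × 0.4700) = 0.5007.
HTMT = 0.4250 / 0.5007 = 0.85.

0.85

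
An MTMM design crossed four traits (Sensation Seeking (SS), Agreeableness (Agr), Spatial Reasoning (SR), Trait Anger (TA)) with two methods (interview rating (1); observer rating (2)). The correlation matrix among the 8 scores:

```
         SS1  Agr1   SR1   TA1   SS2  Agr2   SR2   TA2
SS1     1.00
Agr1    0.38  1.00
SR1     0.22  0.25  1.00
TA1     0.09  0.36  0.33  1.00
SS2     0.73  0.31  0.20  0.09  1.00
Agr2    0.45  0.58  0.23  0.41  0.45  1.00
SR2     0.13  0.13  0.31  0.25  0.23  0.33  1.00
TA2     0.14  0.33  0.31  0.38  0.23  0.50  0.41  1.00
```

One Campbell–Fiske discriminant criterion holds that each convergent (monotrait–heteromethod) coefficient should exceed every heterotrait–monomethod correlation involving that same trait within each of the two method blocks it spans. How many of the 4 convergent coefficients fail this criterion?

Each convergent coefficient versus the relevant comparison correlations:
SS (methods 1·2): 0.73 vs {0.38, 0.45, 0.22, 0.23, 0.09, 0.23} → pass.
Agr (methods 1·2): 0.58 vs {0.38, 0.45, 0.25, 0.33, 0.36, 0.50} → pass.
SR (methods 1·2): 0.31 vs {0.22, 0.23, 0.25, 0.33, 0.33, 0.41} → fail.
TA (methods 1·2): 0.38 vs {0.09, 0.23, 0.36, 0.50, 0.33, 0.41} → fail.
2 of 4 fail.

2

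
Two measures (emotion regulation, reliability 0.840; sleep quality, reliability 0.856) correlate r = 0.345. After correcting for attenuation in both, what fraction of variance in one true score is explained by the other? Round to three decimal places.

0.166

Disattenuated r = 0.345 / √(0.840 × 0.856) = 0.345 / 0.8480 = 0.4068.
Shared true-score variance = 0.4068² = 0.1655 ≈ 0.166.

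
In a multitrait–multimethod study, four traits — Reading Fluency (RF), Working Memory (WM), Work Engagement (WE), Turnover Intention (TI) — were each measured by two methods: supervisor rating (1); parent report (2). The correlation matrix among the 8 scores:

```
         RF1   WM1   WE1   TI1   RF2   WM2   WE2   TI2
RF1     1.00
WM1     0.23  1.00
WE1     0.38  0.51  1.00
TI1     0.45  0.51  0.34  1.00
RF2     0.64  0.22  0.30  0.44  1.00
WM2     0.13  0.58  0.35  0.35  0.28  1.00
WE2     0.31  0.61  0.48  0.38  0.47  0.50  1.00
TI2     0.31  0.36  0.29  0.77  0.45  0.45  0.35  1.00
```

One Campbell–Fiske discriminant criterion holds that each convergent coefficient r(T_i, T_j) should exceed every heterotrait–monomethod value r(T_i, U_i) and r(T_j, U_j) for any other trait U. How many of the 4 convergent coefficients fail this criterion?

1

Convergent coefficients and their comparison sets:
RF (methods 1·2): 0.64 vs {0.23, 0.28, 0.38, 0.47, 0.45, 0.45} → pass.
WM (methods 1·2): 0.58 vs {0.23, 0.28, 0.51, 0.50, 0.51, 0.45} → pass.
WE (methods 1·2): 0.48 vs {0.38, 0.47, 0.51, 0.50, 0.34, 0.35} → fail.
TI (methods 1·2): 0.77 vs {0.45, 0.45, 0.51, 0.45, 0.34, 0.35} → pass.
1 of 4 fail.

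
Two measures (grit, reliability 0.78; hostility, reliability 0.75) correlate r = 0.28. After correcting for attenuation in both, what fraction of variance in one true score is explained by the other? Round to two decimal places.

0.13

Disattenuated r = 0.28 / √(0.78 × 0.75) = 0.28 / 0.7649 = 0.3661.
Shared true-score variance = 0.3661² = 0.1340 ≈ 0.13.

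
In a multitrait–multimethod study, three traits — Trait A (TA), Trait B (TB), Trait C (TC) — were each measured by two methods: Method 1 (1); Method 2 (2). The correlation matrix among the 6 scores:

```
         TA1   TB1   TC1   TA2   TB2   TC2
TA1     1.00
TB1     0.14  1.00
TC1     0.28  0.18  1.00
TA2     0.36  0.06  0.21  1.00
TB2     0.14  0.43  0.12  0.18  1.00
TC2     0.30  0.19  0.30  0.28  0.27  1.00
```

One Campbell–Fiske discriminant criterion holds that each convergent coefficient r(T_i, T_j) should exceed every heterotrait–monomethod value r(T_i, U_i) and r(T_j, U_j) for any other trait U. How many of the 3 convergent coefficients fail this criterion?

0

Convergent coefficients and their comparison sets:
TA (methods 1·2): 0.36 vs {0.14, 0.18, 0.28, 0.28} → pass.
TB (methods 1·2): 0.43 vs {0.14, 0.18, 0.18, 0.27} → pass.
TC (methods 1·2): 0.30 vs {0.28, 0.28, 0.18, 0.27} → pass.
0 of 3 fail.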